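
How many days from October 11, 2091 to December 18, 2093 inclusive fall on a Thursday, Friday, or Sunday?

October 11, 2091 is a Thursday.
That's 800 days from start to end, counting both.
800 = 7 × 114 + 2, so there are 114 full weeks plus 2 extra days.
Each full week contributes 3 days from the set (Thu, Fri, Sun): 114 × 3 = 342.
The 2 extra days are Thu, Fri — 2 of them qualify.
Total: 342 + 2 = 344.

344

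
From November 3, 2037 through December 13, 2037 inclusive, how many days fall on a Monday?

5

November 3, 2037 is a Tuesday.
The range spans 41 days (inclusive of both endpoints).
41 = 7 × 5 + 6, so there are 5 full weeks plus 6 extra days.
Each full week contributes one Monday: 5 so far.
The 6 extra days are Tue, Wed, Thu, Fri, Sat, Sun — none qualify.
Total: 5 + 0 = 5.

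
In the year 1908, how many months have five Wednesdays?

5

A month has five Wednesdays exactly when Wednesday falls within its first (length − 28) days.
Jan: 31 days, starts Wed → 5 of Wed, Thu, Fri ✓
Feb: 29 days, starts Sat → 5 of Sat
Mar: 31 days, starts Sun → 5 of Sun, Mon, Tue
Apr: 30 days, starts Wed → 5 of Wed, Thu ✓
May: 31 days, starts Fri → 5 of Fri, Sat, Sun
Jun: 30 days, starts Mon → 5 of Mon, Tue
Jul: 31 days, starts Wed → 5 of Wed, Thu, Fri ✓
Aug: 31 days, starts Sat → 5 of Sat, Sun, Mon
Sep: 30 days, starts Tue → 5 of Tue, Wed ✓
Oct: 31 days, starts Thu → 5 of Thu, Fri, Sat
Nov: 30 days, starts Sun → 5 of Sun, Mon
Dec: 31 days, starts Tue → 5 of Tue, Wed, Thu ✓
Months with five Wednesdays: Jan, Apr, Jul, Sep, Dec.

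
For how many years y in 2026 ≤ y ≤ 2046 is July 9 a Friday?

Day of week of July 9 in each year:
2026: Thu, 2027: Fri ✓, 2028: Sun, 2029: Mon, 2030: Tue, 2031: Wed, 2032: Fri ✓, 2033: Sat, 2034: Sun, 2035: Mon, 2036: Wed, 2037: Thu, 2038: Fri ✓, 2039: Sat, 2040: Mon, 2041: Tue, 2042: Wed, 2043: Thu, 2044: Sat, 2045: Sun, 2046: Mon
Fridays: 2027, 2032, 2038.

3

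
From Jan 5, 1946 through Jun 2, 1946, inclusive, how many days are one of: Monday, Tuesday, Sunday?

Jan 5, 1946 is a Saturday.
That's 149 days from start to end, counting both.
149 = 7 × 21 + 2, so there are 21 full weeks plus 2 extra days.
Each full week contributes 3 days from the set (Mon, Tue, Sun): 21 × 3 = 63.
The 2 extra days are Saturday, Sunday — 1 of them qualifies.
Total: 63 + 1 = 64.

64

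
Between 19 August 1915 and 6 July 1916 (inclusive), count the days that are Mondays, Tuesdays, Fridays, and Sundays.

19 August 1915 is a Thursday.
The range spans 323 days (inclusive of both endpoints).
323 = 7 × 46 + 1, so there are 46 full weeks plus 1 extra day.
Each full week contributes 4 days from the set (Mon, Tue, Fri, Sun): 46 × 4 = 184.
The 1 extra day is Thu — none qualify.
Total: 184 + 0 = 184.

184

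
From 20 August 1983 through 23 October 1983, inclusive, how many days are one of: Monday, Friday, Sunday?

20 August 1983 is a Saturday.
From 20 August 1983 to 23 October 1983 is 65 days inclusive.
65 = 7 × 9 + 2, so there are 9 full weeks plus 2 extra days.
Each full week contributes 3 days from the set (Mon, Fri, Sun): 9 × 3 = 27.
The 2 extra days are Saturday, Sunday — 1 of them qualifies.
Total: 27 + 1 = 28.

28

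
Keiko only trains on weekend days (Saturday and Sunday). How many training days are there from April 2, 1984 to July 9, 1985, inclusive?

April 2, 1984 is a Monday.
From April 2, 1984 to July 9, 1985 is 464 days inclusive.
464 = 7 × 66 + 2, so there are 66 full weeks plus 2 extra days.
Each full week contributes 2 weekend days (Sat, Sun): 66 × 2 = 132.
The 2 extra days are Monday, Tuesday — none qualify.
Total: 132 + 0 = 132.

132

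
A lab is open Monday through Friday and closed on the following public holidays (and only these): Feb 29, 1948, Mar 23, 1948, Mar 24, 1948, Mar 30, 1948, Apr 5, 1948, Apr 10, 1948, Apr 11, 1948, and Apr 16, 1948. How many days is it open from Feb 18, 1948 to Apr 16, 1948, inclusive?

38

Feb 18, 1948 is a Wednesday.
The range spans 59 days (inclusive of both endpoints).
59 = 7 × 8 + 3, so there are 8 full weeks plus 3 extra days.
Each full week contributes 5 weekdays (Mon–Fri): 8 × 5 = 40.
The 3 extra days are Wed, Thu, Fri — 3 of them qualify.
Total: 40 + 3 = 43.
Holidays: Feb 29, 1948 (Sun); Mar 23, 1948 (Tue); Mar 24, 1948 (Wed); Mar 30, 1948 (Tue); Apr 5, 1948 (Mon); Apr 10, 1948 (Sat); Apr 11, 1948 (Sun); Apr 16, 1948 (Fri).
5 of the 8 holidays fall on weekdays; the rest are weekends and were already excluded.
Business days: 43 − 5 = 38.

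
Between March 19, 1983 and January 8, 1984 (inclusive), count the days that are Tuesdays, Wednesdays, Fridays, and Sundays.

169

March 19, 1983 is a Saturday.
The range spans 296 days (inclusive of both endpoints).
296 = 7 × 42 + 2, so there are 42 full weeks plus 2 extra days.
Each full week contributes 4 days from the set (Tue, Wed, Fri, Sun): 42 × 4 = 168.
The 2 extra days are Saturday, Sunday — 1 of them qualifies.
Total: 168 + 1 = 169.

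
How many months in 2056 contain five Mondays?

A month has five Mondays exactly when Monday falls within its first (length − 28) days.
Jan: 31 days, starts Sat → 5 of Sat, Sun, Mon ✓
Feb: 29 days, starts Tue → 5 of Tue
Mar: 31 days, starts Wed → 5 of Wed, Thu, Fri
Apr: 30 days, starts Sat → 5 of Sat, Sun
May: 31 days, starts Mon → 5 of Mon, Tue, Wed ✓
Jun: 30 days, starts Thu → 5 of Thu, Fri
Jul: 31 days, starts Sat → 5 of Sat, Sun, Mon ✓
Aug: 31 days, starts Tue → 5 of Tue, Wed, Thu
Sep: 30 days, starts Fri → 5 of Fri, Sat
Oct: 31 days, starts Sun → 5 of Sun, Mon, Tue ✓
Nov: 30 days, starts Wed → 5 of Wed, Thu
Dec: 31 days, starts Fri → 5 of Fri, Sat, Sun
Months with five Mondays: Jan, May, Jul, Oct.

4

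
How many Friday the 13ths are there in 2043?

The 13th falls on a Friday when the month's 13th has weekday Fri.
Jan 13 is Tue; Feb 13 is Fri ✓; Mar 13 is Fri ✓; Apr 13 is Mon; May 13 is Wed; Jun 13 is Sat; Jul 13 is Mon; Aug 13 is Thu; Sep 13 is Sun; Oct 13 is Tue; Nov 13 is Fri ✓; Dec 13 is Sun.
Friday the 13ths: Feb, Mar, Nov.

3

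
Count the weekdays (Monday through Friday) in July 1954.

22 weekdays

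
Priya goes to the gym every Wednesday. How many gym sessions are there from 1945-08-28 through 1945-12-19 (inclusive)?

1945-08-28 is a Tuesday.
That's 114 days from start to end, counting both.
114 = 7 × 16 + 2, so there are 16 full weeks plus 2 extra days.
Each full week contributes one Wednesday: 16 so far.
The 2 extra days are Tuesday, Wednesday — 1 of them qualifies.
Total: 16 + 1 = 17.

17 Wednesdays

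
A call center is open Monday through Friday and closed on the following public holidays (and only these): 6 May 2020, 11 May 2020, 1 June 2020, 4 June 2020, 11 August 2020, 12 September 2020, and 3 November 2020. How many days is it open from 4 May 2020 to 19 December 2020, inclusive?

4 May 2020 is a Monday.
The range spans 230 days (inclusive of both endpoints).
230 = 7 × 32 + 6, so there are 32 full weeks plus 6 extra days.
Each full week contributes 5 weekdays (Mon–Fri): 32 × 5 = 160.
The 6 extra days are Monday, Tuesday, Wednesday, Thursday, Friday, Saturday — 5 of them qualify.
Total: 160 + 5 = 165.
Holidays: 6 May 2020 (Wed); 11 May 2020 (Mon); 1 June 2020 (Mon); 4 June 2020 (Thu); 11 August 2020 (Tue); 12 September 2020 (Sat); 3 November 2020 (Tue).
6 of the 7 holidays fall on weekdays; the rest are weekends and were already excluded.
Business days: 165 − 6 = 159.

159 working days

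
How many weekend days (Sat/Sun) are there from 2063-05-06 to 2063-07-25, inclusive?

2063-05-06 is a Sunday.
From 2063-05-06 to 2063-07-25 is 81 days inclusive.
81 = 7 × 11 + 4, so there are 11 full weeks plus 4 extra days.
Each full week contributes 2 weekend days (Sat, Sun): 11 × 2 = 22.
The 4 extra days are Sunday, Monday, Tuesday, Wednesday — 1 of them qualifies.
Total: 22 + 1 = 23.

23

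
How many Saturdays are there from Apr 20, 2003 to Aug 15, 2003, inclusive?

16

Apr 20, 2003 is a Sunday.
That's 118 days from start to end, counting both.
118 = 7 × 16 + 6, so there are 16 full weeks plus 6 extra days.
Each full week contributes one Saturday: 16 so far.
The 6 extra days are Sun, Mon, Tue, Wed, Thu, Fri — none qualify.
Total: 16 + 0 = 16.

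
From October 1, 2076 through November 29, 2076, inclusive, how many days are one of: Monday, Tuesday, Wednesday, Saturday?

33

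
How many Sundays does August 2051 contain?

1 August 2051 is a Tuesday.
That's 31 days from start to end, counting both.
31 = 7 × 4 + 3, so there are 4 full weeks plus 3 extra days.
Each full week contributes one Sunday: 4 so far.
The 3 extra days are Tue, Wed, Thu — none qualify.
Total: 4 + 0 = 4.

4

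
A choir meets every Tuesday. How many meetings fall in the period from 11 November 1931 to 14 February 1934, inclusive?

11 November 1931 is a Wednesday.
From 11 November 1931 to 14 February 1934 is 827 days inclusive.
827 = 7 × 118 + 1, so there are 118 full weeks plus 1 extra day.
Each full week contributes one Tuesday: 118 so far.
The 1 extra day is Wed — none qualify.
Total: 118 + 0 = 118.

118 Tuesdays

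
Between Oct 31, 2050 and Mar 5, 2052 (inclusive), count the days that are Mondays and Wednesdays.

141

Oct 31, 2050 is a Monday.
From Oct 31, 2050 to Mar 5, 2052 is 492 days inclusive.
492 = 7 × 70 + 2, so there are 70 full weeks plus 2 extra days.
Each full week contributes 2 days from the set (Mon, Wed): 70 × 2 = 140.
The 2 extra days are Mon, Tue — 1 of them qualifies.
Total: 140 + 1 = 141.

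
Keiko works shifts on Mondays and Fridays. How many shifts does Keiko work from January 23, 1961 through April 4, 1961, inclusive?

January 23, 1961 is a Monday.
That's 72 days from start to end, counting both.
72 = 7 × 10 + 2, so there are 10 full weeks plus 2 extra days.
Each full week contributes 2 days from the set (Mon, Fri): 10 × 2 = 20.
The 2 extra days are Mon, Tue — 1 of them qualifies.
Total: 20 + 1 = 21.

21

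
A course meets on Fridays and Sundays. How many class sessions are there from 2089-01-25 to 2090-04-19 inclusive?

2089-01-25 is a Tuesday.
The range spans 450 days (inclusive of both endpoints).
450 = 7 × 64 + 2, so there are 64 full weeks plus 2 extra days.
Each full week contributes 2 days from the set (Fri, Sun): 64 × 2 = 128.
The 2 extra days are Tue, Wed — none qualify.
Total: 128 + 0 = 128.

128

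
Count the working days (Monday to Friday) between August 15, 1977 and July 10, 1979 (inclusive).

497 weekdays

August 15, 1977 is a Monday.
That's 695 days from start to end, counting both.
695 = 7 × 99 + 2, so there are 99 full weeks plus 2 extra days.
Each full week contributes 5 weekdays (Mon–Fri): 99 × 5 = 495.
The 2 extra days are Mon, Tue — 2 of them qualify.
Total: 495 + 2 = 497.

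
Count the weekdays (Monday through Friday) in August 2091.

23

August 1, 2091 is a Wednesday.
The range spans 31 days (inclusive of both endpoints).
31 = 7 × 4 + 3, so there are 4 full weeks plus 3 extra days.
Each full week contributes 5 weekdays (Mon–Fri): 4 × 5 = 20.
The 3 extra days are Wednesday, Thursday, Friday — 3 of them qualify.
Total: 20 + 3 = 23.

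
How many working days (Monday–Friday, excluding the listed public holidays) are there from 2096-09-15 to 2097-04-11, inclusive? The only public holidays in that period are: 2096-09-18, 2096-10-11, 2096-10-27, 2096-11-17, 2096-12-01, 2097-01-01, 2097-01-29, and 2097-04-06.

145 working days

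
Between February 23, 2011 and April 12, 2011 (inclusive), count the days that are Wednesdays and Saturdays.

February 23, 2011 is a Wednesday.
That's 49 days from start to end, counting both.
49 = 7 × 7, so the span is exactly 7 full weeks.
Each full week contributes 2 days from the set (Wed, Sat): 7 × 2 = 14.
Total: 14.

14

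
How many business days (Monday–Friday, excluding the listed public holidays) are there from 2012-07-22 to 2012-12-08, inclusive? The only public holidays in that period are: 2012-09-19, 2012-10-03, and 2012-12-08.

2012-07-22 is a Sunday.
That's 140 days from start to end, counting both.
140 = 7 × 20, so the span is exactly 20 full weeks.
Each full week contributes 5 weekdays (Mon–Fri): 20 × 5 = 100.
Holidays: 2012-09-19 (Wed); 2012-10-03 (Wed); 2012-12-08 (Sat).
2 of the 3 holidays fall on weekdays; the rest are weekends and were already excluded.
Business days: 100 − 2 = 98.

98 business days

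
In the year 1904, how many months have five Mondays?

4

A month has five Mondays exactly when Monday falls within its first (length − 28) days.
Jan: 31 days, starts Fri → 5 of Fri, Sat, Sun
Feb: 29 days, starts Mon → 5 of Mon ✓
Mar: 31 days, starts Tue → 5 of Tue, Wed, Thu
Apr: 30 days, starts Fri → 5 of Fri, Sat
May: 31 days, starts Sun → 5 of Sun, Mon, Tue ✓
Jun: 30 days, starts Wed → 5 of Wed, Thu
Jul: 31 days, starts Fri → 5 of Fri, Sat, Sun
Aug: 31 days, starts Mon → 5 of Mon, Tue, Wed ✓
Sep: 30 days, starts Thu → 5 of Thu, Fri
Oct: 31 days, starts Sat → 5 of Sat, Sun, Mon ✓
Nov: 30 days, starts Tue → 5 of Tue, Wed
Dec: 31 days, starts Thu → 5 of Thu, Fri, Sat
Months with five Mondays: Feb, May, Aug, Oct.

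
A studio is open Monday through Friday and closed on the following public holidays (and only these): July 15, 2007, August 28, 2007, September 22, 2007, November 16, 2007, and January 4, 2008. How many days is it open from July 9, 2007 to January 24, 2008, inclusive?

141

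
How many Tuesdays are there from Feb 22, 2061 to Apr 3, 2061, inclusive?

6 Tuesdays

Feb 22, 2061 is a Tuesday.
That's 41 days from start to end, counting both.
41 = 7 × 5 + 6, so there are 5 full weeks plus 6 extra days.
Each full week contributes one Tuesday: 5 so far.
The 6 extra days are Tuesday, Wednesday, Thursday, Friday, Saturday, Sunday — 1 of them qualifies.
Total: 5 + 1 = 6.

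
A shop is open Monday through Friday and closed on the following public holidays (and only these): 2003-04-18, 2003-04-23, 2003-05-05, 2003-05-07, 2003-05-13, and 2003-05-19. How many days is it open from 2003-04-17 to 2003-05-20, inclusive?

2003-04-17 is a Thursday.
From 2003-04-17 to 2003-05-20 is 34 days inclusive.
34 = 7 × 4 + 6, so there are 4 full weeks plus 6 extra days.
Each full week contributes 5 weekdays (Mon–Fri): 4 × 5 = 20.
The 6 extra days are Thursday, Friday, Saturday, Sunday, Monday, Tuesday — 4 of them qualify.
Total: 20 + 4 = 24.
Holidays: 2003-04-18 (Fri); 2003-04-23 (Wed); 2003-05-05 (Mon); 2003-05-07 (Wed); 2003-05-13 (Tue); 2003-05-19 (Mon).
All 6 holidays fall on weekdays, so subtract 6.
Business days: 24 − 6 = 18.

18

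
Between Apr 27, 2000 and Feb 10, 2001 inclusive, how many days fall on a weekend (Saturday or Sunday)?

Apr 27, 2000 is a Thursday.
That's 290 days from start to end, counting both.
290 = 7 × 41 + 3, so there are 41 full weeks plus 3 extra days.
Each full week contributes 2 weekend days (Sat, Sun): 41 × 2 = 82.
The 3 extra days are Thu, Fri, Sat — 1 of them qualifies.
Total: 82 + 1 = 83.

83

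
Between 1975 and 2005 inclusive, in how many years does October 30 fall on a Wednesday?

4

Day of week of October 30 in each year:
1975: Thu, 1976: Sat, 1977: Sun, 1978: Mon, 1979: Tue, 1980: Thu, 1981: Fri, 1982: Sat, 1983: Sun, 1984: Tue, 1985: Wed ✓, 1986: Thu, 1987: Fri, 1988: Sun, 1989: Mon, 1990: Tue, 1991: Wed ✓, 1992: Fri, 1993: Sat, 1994: Sun, 1995: Mon, 1996: Wed ✓, 1997: Thu, 1998: Fri, 1999: Sat, 2000: Mon, 2001: Tue, 2002: Wed ✓, 2003: Thu, 2004: Sat, 2005: Sun
Wednesdays: 1985, 1991, 1996, 2002.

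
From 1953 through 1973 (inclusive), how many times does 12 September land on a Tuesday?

Day of week of September 12 in each year:
1953: Sat, 1954: Sun, 1955: Mon, 1956: Wed, 1957: Thu, 1958: Fri, 1959: Sat, 1960: Mon, 1961: Tue ✓, 1962: Wed, 1963: Thu, 1964: Sat, 1965: Sun, 1966: Mon, 1967: Tue ✓, 1968: Thu, 1969: Fri, 1970: Sat, 1971: Sun, 1972: Tue ✓, 1973: Wed
Tuesdays: 1961, 1967, 1972.

3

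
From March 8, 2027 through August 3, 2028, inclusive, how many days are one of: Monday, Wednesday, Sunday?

221

March 8, 2027 is a Monday.
From March 8, 2027 to August 3, 2028 is 515 days inclusive.
515 = 7 × 73 + 4, so there are 73 full weeks plus 4 extra days.
Each full week contributes 3 days from the set (Mon, Wed, Sun): 73 × 3 = 219.
The 4 extra days are Mon, Tue, Wed, Thu — 2 of them qualify.
Total: 219 + 2 = 221.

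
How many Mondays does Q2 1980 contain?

1980-04-01 is a Tuesday.
From 1980-04-01 to 1980-06-30 is 91 days inclusive.
91 = 7 × 13, so the span is exactly 13 full weeks.
Each full week contributes one Monday: 13 so far.

13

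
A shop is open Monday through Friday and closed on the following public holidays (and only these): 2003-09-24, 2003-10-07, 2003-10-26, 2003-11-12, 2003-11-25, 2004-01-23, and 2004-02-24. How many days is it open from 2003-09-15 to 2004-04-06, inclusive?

141

2003-09-15 is a Monday.
That's 205 days from start to end, counting both.
205 = 7 × 29 + 2, so there are 29 full weeks plus 2 extra days.
Each full week contributes 5 weekdays (Mon–Fri): 29 × 5 = 145.
The 2 extra days are Monday, Tuesday — 2 of them qualify.
Total: 145 + 2 = 147.
Holidays: 2003-09-24 (Wed); 2003-10-07 (Tue); 2003-10-26 (Sun); 2003-11-12 (Wed); 2003-11-25 (Tue); 2004-01-23 (Fri); 2004-02-24 (Tue).
6 of the 7 holidays fall on weekdays; the rest are weekends and were already excluded.
Business days: 147 − 6 = 141.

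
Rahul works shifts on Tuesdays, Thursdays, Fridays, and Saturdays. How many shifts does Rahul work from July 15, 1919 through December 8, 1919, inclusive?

84

July 15, 1919 is a Tuesday.
From July 15, 1919 to December 8, 1919 is 147 days inclusive.
147 = 7 × 21, so the span is exactly 21 full weeks.
Each full week contributes 4 days from the set (Tue, Thu, Fri, Sat): 21 × 4 = 84.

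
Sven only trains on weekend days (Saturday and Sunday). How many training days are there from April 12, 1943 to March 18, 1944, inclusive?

97

April 12, 1943 is a Monday.
The range spans 342 days (inclusive of both endpoints).
342 = 7 × 48 + 6, so there are 48 full weeks plus 6 extra days.
Each full week contributes 2 weekend days (Sat, Sun): 48 × 2 = 96.
The 6 extra days are Monday, Tuesday, Wednesday, Thursday, Friday, Saturday — 1 of them qualifies.
Total: 96 + 1 = 97.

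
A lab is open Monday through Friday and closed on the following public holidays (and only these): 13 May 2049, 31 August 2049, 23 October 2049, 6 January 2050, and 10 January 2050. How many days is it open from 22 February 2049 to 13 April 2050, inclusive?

22 February 2049 is a Monday.
That's 416 days from start to end, counting both.
416 = 7 × 59 + 3, so there are 59 full weeks plus 3 extra days.
Each full week contributes 5 weekdays (Mon–Fri): 59 × 5 = 295.
The 3 extra days are Monday, Tuesday, Wednesday — 3 of them qualify.
Total: 295 + 3 = 298.
Holidays: 13 May 2049 (Thu); 31 August 2049 (Tue); 23 October 2049 (Sat); 6 January 2050 (Thu); 10 January 2050 (Mon).
4 of the 5 holidays fall on weekdays; the rest are weekends and were already excluded.
Business days: 298 − 4 = 294.

294 working days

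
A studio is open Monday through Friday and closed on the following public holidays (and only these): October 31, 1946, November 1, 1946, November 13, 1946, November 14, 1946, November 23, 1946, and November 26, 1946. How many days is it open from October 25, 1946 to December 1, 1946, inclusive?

October 25, 1946 is a Friday.
From October 25, 1946 to December 1, 1946 is 38 days inclusive.
38 = 7 × 5 + 3, so there are 5 full weeks plus 3 extra days.
Each full week contributes 5 weekdays (Mon–Fri): 5 × 5 = 25.
The 3 extra days are Friday, Saturday, Sunday — 1 of them qualifies.
Total: 25 + 1 = 26.
Holidays: October 31, 1946 (Thu); November 1, 1946 (Fri); November 13, 1946 (Wed); November 14, 1946 (Thu); November 23, 1946 (Sat); November 26, 1946 (Tue).
5 of the 6 holidays fall on weekdays; the rest are weekends and were already excluded.
Business days: 26 − 5 = 21.

21 working days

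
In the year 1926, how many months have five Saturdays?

A month has five Saturdays exactly when Saturday falls within its first (length − 28) days.
Jan: 31 days, starts Fri → 5 of Fri, Sat, Sun ✓
Feb: 28 days, starts Mon → 5 of (none)
Mar: 31 days, starts Mon → 5 of Mon, Tue, Wed
Apr: 30 days, starts Thu → 5 of Thu, Fri
May: 31 days, starts Sat → 5 of Sat, Sun, Mon ✓
Jun: 30 days, starts Tue → 5 of Tue, Wed
Jul: 31 days, starts Thu → 5 of Thu, Fri, Sat ✓
Aug: 31 days, starts Sun → 5 of Sun, Mon, Tue
Sep: 30 days, starts Wed → 5 of Wed, Thu
Oct: 31 days, starts Fri → 5 of Fri, Sat, Sun ✓
Nov: 30 days, starts Mon → 5 of Mon, Tue
Dec: 31 days, starts Wed → 5 of Wed, Thu, Fri
Months with five Saturdays: Jan, May, Jul, Oct.

4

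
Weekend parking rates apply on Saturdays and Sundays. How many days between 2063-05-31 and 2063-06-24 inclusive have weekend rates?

2063-05-31 is a Thursday.
That's 25 days from start to end, counting both.
25 = 7 × 3 + 4, so there are 3 full weeks plus 4 extra days.
Each full week contributes 2 weekend days (Sat, Sun): 3 × 2 = 6.
The 4 extra days are Thu, Fri, Sat, Sun — 2 of them qualify.
Total: 6 + 2 = 8.

8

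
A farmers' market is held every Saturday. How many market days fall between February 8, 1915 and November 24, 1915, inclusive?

February 8, 1915 is a Monday.
The range spans 290 days (inclusive of both endpoints).
290 = 7 × 41 + 3, so there are 41 full weeks plus 3 extra days.
Each full week contributes one Saturday: 41 so far.
The 3 extra days are Monday, Tuesday, Wednesday — none qualify.
Total: 41 + 0 = 41.

41 Saturdays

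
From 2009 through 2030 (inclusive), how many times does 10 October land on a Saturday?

Day of week of October 10 in each year:
2009: Sat ✓, 2010: Sun, 2011: Mon, 2012: Wed, 2013: Thu, 2014: Fri, 2015: Sat ✓, 2016: Mon, 2017: Tue, 2018: Wed, 2019: Thu, 2020: Sat ✓, 2021: Sun, 2022: Mon, 2023: Tue, 2024: Thu, 2025: Fri, 2026: Sat ✓, 2027: Sun, 2028: Tue, 2029: Wed, 2030: Thu
Saturdays: 2009, 2015, 2020, 2026.

4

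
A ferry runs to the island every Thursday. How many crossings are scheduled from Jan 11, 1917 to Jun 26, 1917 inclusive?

Jan 11, 1917 is a Thursday.
That's 167 days from start to end, counting both.
167 = 7 × 23 + 6, so there are 23 full weeks plus 6 extra days.
Each full week contributes one Thursday: 23 so far.
The 6 extra days are Thursday, Friday, Saturday, Sunday, Monday, Tuesday — 1 of them qualifies.
Total: 23 + 1 = 24.

24 Thursdays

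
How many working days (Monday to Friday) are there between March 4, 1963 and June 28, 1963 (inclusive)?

85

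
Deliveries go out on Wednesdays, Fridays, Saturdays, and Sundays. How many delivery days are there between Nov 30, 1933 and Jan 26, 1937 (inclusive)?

Nov 30, 1933 is a Thursday.
From Nov 30, 1933 to Jan 26, 1937 is 1154 days inclusive.
1154 = 7 × 164 + 6, so there are 164 full weeks plus 6 extra days.
Each full week contributes 4 days from the set (Wed, Fri, Sat, Sun): 164 × 4 = 656.
The 6 extra days are Thu, Fri, Sat, Sun, Mon, Tue — 3 of them qualify.
Total: 656 + 3 = 659.

659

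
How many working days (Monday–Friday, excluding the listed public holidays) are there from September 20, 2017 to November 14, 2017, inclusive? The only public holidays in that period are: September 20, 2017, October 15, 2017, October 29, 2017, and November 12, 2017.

39 working days

September 20, 2017 is a Wednesday.
From September 20, 2017 to November 14, 2017 is 56 days inclusive.
56 = 7 × 8, so the span is exactly 8 full weeks.
Each full week contributes 5 weekdays (Mon–Fri): 8 × 5 = 40.
Holidays: September 20, 2017 (Wed); October 15, 2017 (Sun); October 29, 2017 (Sun); November 12, 2017 (Sun).
1 of the 4 holidays fall on weekdays; the rest are weekends and were already excluded.
Business days: 40 − 1 = 39.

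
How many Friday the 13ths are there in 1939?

2

The 13th falls on a Friday when the month's 13th has weekday Fri.
Jan 13 is Fri ✓; Feb 13 is Mon; Mar 13 is Mon; Apr 13 is Thu; May 13 is Sat; Jun 13 is Tue; Jul 13 is Thu; Aug 13 is Sun; Sep 13 is Wed; Oct 13 is Fri ✓; Nov 13 is Mon; Dec 13 is Wed.
Friday the 13ths: Jan, Oct.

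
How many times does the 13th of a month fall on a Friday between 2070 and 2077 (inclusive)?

Friday-the-13ths by year:
2070: Jun
2071: Feb, Mar, Nov
2072: May
2073: Jan, Oct
2074: Apr, Jul
2075: Sep, Dec
2076: Mar, Nov
2077: Aug

14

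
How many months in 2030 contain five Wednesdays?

4

A month has five Wednesdays exactly when Wednesday falls within its first (length − 28) days.
Jan: 31 days, starts Tue → 5 of Tue, Wed, Thu ✓
Feb: 28 days, starts Fri → 5 of (none)
Mar: 31 days, starts Fri → 5 of Fri, Sat, Sun
Apr: 30 days, starts Mon → 5 of Mon, Tue
May: 31 days, starts Wed → 5 of Wed, Thu, Fri ✓
Jun: 30 days, starts Sat → 5 of Sat, Sun
Jul: 31 days, starts Mon → 5 of Mon, Tue, Wed ✓
Aug: 31 days, starts Thu → 5 of Thu, Fri, Sat
Sep: 30 days, starts Sun → 5 of Sun, Mon
Oct: 31 days, starts Tue → 5 of Tue, Wed, Thu ✓
Nov: 30 days, starts Fri → 5 of Fri, Sat
Dec: 31 days, starts Sun → 5 of Sun, Mon, Tue
Months with five Wednesdays: Jan, May, Jul, Oct.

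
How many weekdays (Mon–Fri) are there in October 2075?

Oct 1, 2075 is a Tuesday.
That's 31 days from start to end, counting both.
31 = 7 × 4 + 3, so there are 4 full weeks plus 3 extra days.
Each full week contributes 5 weekdays (Mon–Fri): 4 × 5 = 20.
The 3 extra days are Tuesday, Wednesday, Thursday — 3 of them qualify.
Total: 20 + 3 = 23.

23 weekdays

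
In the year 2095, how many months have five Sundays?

4

A month has five Sundays exactly when Sunday falls within its first (length − 28) days.
Jan: 31 days, starts Sat → 5 of Sat, Sun, Mon ✓
Feb: 28 days, starts Tue → 5 of (none)
Mar: 31 days, starts Tue → 5 of Tue, Wed, Thu
Apr: 30 days, starts Fri → 5 of Fri, Sat
May: 31 days, starts Sun → 5 of Sun, Mon, Tue ✓
Jun: 30 days, starts Wed → 5 of Wed, Thu
Jul: 31 days, starts Fri → 5 of Fri, Sat, Sun ✓
Aug: 31 days, starts Mon → 5 of Mon, Tue, Wed
Sep: 30 days, starts Thu → 5 of Thu, Fri
Oct: 31 days, starts Sat → 5 of Sat, Sun, Mon ✓
Nov: 30 days, starts Tue → 5 of Tue, Wed
Dec: 31 days, starts Thu → 5 of Thu, Fri, Sat
Months with five Sundays: Jan, May, Jul, Oct.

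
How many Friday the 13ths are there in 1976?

The 13th falls on a Friday when the month's 13th has weekday Fri.
Jan 13 is Tue; Feb 13 is Fri ✓; Mar 13 is Sat; Apr 13 is Tue; May 13 is Thu; Jun 13 is Sun; Jul 13 is Tue; Aug 13 is Fri ✓; Sep 13 is Mon; Oct 13 is Wed; Nov 13 is Sat; Dec 13 is Mon.
Friday the 13ths: Feb, Aug.

2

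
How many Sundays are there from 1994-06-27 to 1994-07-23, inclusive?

3 Sundays

1994-06-27 is a Monday.
From 1994-06-27 to 1994-07-23 is 27 days inclusive.
27 = 7 × 3 + 6, so there are 3 full weeks plus 6 extra days.
Each full week contributes one Sunday: 3 so far.
The 6 extra days are Mon, Tue, Wed, Thu, Fri, Sat — none qualify.
Total: 3 + 0 = 3.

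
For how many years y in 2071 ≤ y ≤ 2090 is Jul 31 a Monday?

Day of week of July 31 in each year:
2071: Fri, 2072: Sun, 2073: Mon ✓, 2074: Tue, 2075: Wed, 2076: Fri, 2077: Sat, 2078: Sun, 2079: Mon ✓, 2080: Wed, 2081: Thu, 2082: Fri, 2083: Sat, 2084: Mon ✓, 2085: Tue, 2086: Wed, 2087: Thu, 2088: Sat, 2089: Sun, 2090: Mon ✓
Mondays: 2073, 2079, 2084, 2090.

4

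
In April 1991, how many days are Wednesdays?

4

Apr 1, 1991 is a Monday.
From Apr 1, 1991 to Apr 30, 1991 is 30 days inclusive.
30 = 7 × 4 + 2, so there are 4 full weeks plus 2 extra days.
Each full week contributes one Wednesday: 4 so far.
The 2 extra days are Mon, Tue — none qualify.
Total: 4 + 0 = 4.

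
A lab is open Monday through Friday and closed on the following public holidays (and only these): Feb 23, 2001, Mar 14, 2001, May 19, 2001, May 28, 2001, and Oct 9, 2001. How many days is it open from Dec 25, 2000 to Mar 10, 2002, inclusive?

311 business days

Dec 25, 2000 is a Monday.
From Dec 25, 2000 to Mar 10, 2002 is 441 days inclusive.
441 = 7 × 63, so the span is exactly 63 full weeks.
Each full week contributes 5 weekdays (Mon–Fri): 63 × 5 = 315.
Holidays: Feb 23, 2001 (Fri); Mar 14, 2001 (Wed); May 19, 2001 (Sat); May 28, 2001 (Mon); Oct 9, 2001 (Tue).
4 of the 5 holidays fall on weekdays; the rest are weekends and were already excluded.
Business days: 315 − 4 = 311.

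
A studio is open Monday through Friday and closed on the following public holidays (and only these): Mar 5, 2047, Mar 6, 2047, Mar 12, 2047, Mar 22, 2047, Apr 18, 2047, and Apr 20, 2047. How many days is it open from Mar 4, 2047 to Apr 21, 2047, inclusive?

30

Mar 4, 2047 is a Monday.
That's 49 days from start to end, counting both.
49 = 7 × 7, so the span is exactly 7 full weeks.
Each full week contributes 5 weekdays (Mon–Fri): 7 × 5 = 35.
Total: 35.
Holidays: Mar 5, 2047 (Tue); Mar 6, 2047 (Wed); Mar 12, 2047 (Tue); Mar 22, 2047 (Fri); Apr 18, 2047 (Thu); Apr 20, 2047 (Sat).
5 of the 6 holidays fall on weekdays; the rest are weekends and were already excluded.
Business days: 35 − 5 = 30.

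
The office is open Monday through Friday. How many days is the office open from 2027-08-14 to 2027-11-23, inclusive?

72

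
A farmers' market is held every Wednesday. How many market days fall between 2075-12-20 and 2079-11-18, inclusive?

2075-12-20 is a Friday.
That's 1430 days from start to end, counting both.
1430 = 7 × 204 + 2, so there are 204 full weeks plus 2 extra days.
Each full week contributes one Wednesday: 204 so far.
The 2 extra days are Friday, Saturday — none qualify.
Total: 204 + 0 = 204.

204 Wednesdays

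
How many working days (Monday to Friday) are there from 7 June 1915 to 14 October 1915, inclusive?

94

7 June 1915 is a Monday.
The range spans 130 days (inclusive of both endpoints).
130 = 7 × 18 + 4, so there are 18 full weeks plus 4 extra days.
Each full week contributes 5 weekdays (Mon–Fri): 18 × 5 = 90.
The 4 extra days are Monday, Tuesday, Wednesday, Thursday — 4 of them qualify.
Total: 90 + 4 = 94.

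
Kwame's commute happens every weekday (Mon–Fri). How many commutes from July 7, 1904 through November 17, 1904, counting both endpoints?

96

July 7, 1904 is a Thursday.
That's 134 days from start to end, counting both.
134 = 7 × 19 + 1, so there are 19 full weeks plus 1 extra day.
Each full week contributes 5 weekdays (Mon–Fri): 19 × 5 = 95.
The 1 extra day is Thursday — 1 of them qualifies.
Total: 95 + 1 = 96.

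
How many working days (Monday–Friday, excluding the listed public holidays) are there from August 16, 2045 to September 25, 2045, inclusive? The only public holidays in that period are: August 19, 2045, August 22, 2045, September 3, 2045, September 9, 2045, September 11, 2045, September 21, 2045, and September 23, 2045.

26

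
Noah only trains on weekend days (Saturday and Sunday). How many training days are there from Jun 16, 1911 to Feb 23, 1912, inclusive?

72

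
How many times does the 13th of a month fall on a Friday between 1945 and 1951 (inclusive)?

12

Friday-the-13ths by year:
1945: Apr, Jul
1946: Sep, Dec
1947: Jun
1948: Feb, Aug
1949: May
1950: Jan, Oct
1951: Apr, Jul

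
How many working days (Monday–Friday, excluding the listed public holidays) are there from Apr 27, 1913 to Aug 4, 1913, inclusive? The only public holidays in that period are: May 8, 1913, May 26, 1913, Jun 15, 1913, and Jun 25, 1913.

Apr 27, 1913 is a Sunday.
That's 100 days from start to end, counting both.
100 = 7 × 14 + 2, so there are 14 full weeks plus 2 extra days.
Each full week contributes 5 weekdays (Mon–Fri): 14 × 5 = 70.
The 2 extra days are Sun, Mon — 1 of them qualifies.
Total: 70 + 1 = 71.
Holidays: May 8, 1913 (Thu); May 26, 1913 (Mon); Jun 15, 1913 (Sun); Jun 25, 1913 (Wed).
3 of the 4 holidays fall on weekdays; the rest are weekends and were already excluded.
Business days: 71 − 3 = 68.

68 working days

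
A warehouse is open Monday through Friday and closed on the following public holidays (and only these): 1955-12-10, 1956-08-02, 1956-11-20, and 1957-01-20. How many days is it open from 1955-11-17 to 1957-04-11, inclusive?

364 working days

1955-11-17 is a Thursday.
That's 512 days from start to end, counting both.
512 = 7 × 73 + 1, so there are 73 full weeks plus 1 extra day.
Each full week contributes 5 weekdays (Mon–Fri): 73 × 5 = 365.
The 1 extra day is Thu — 1 of them qualifies.
Total: 365 + 1 = 366.
Holidays: 1955-12-10 (Sat); 1956-08-02 (Thu); 1956-11-20 (Tue); 1957-01-20 (Sun).
2 of the 4 holidays fall on weekdays; the rest are weekends and were already excluded.
Business days: 366 − 2 = 364.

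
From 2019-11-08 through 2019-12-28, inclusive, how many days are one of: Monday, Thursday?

2019-11-08 is a Friday.
The range spans 51 days (inclusive of both endpoints).
51 = 7 × 7 + 2, so there are 7 full weeks plus 2 extra days.
Each full week contributes 2 days from the set (Mon, Thu): 7 × 2 = 14.
The 2 extra days are Friday, Saturday — none qualify.
Total: 14 + 0 = 14.

14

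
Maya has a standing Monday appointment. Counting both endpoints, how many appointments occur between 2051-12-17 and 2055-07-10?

2051-12-17 is a Sunday.
The range spans 1302 days (inclusive of both endpoints).
1302 = 7 × 186, so the span is exactly 186 full weeks.
Each full week contributes one Monday: 186 so far.

186 Mondays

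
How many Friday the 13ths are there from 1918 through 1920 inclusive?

Friday-the-13ths by year:
1918: Sep, Dec
1919: Jun
1920: Feb, Aug

5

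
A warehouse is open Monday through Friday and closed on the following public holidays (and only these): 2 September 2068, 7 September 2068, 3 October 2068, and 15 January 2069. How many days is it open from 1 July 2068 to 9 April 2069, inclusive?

1 July 2068 is a Sunday.
The range spans 283 days (inclusive of both endpoints).
283 = 7 × 40 + 3, so there are 40 full weeks plus 3 extra days.
Each full week contributes 5 weekdays (Mon–Fri): 40 × 5 = 200.
The 3 extra days are Sun, Mon, Tue — 2 of them qualify.
Total: 200 + 2 = 202.
Holidays: 2 September 2068 (Sun); 7 September 2068 (Fri); 3 October 2068 (Wed); 15 January 2069 (Tue).
3 of the 4 holidays fall on weekdays; the rest are weekends and were already excluded.
Business days: 202 − 3 = 199.

199 working days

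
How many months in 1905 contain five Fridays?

A month has five Fridays exactly when Friday falls within its first (length − 28) days.
Jan: 31 days, starts Sun → 5 of Sun, Mon, Tue
Feb: 28 days, starts Wed → 5 of (none)
Mar: 31 days, starts Wed → 5 of Wed, Thu, Fri ✓
Apr: 30 days, starts Sat → 5 of Sat, Sun
May: 31 days, starts Mon → 5 of Mon, Tue, Wed
Jun: 30 days, starts Thu → 5 of Thu, Fri ✓
Jul: 31 days, starts Sat → 5 of Sat, Sun, Mon
Aug: 31 days, starts Tue → 5 of Tue, Wed, Thu
Sep: 30 days, starts Fri → 5 of Fri, Sat ✓
Oct: 31 days, starts Sun → 5 of Sun, Mon, Tue
Nov: 30 days, starts Wed → 5 of Wed, Thu
Dec: 31 days, starts Fri → 5 of Fri, Sat, Sun ✓
Months with five Fridays: Mar, Jun, Sep, Dec.

4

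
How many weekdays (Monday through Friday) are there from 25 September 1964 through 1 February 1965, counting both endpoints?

92 weekdays

25 September 1964 is a Friday.
The range spans 130 days (inclusive of both endpoints).
130 = 7 × 18 + 4, so there are 18 full weeks plus 4 extra days.
Each full week contributes 5 weekdays (Mon–Fri): 18 × 5 = 90.
The 4 extra days are Friday, Saturday, Sunday, Monday — 2 of them qualify.
Total: 90 + 2 = 92.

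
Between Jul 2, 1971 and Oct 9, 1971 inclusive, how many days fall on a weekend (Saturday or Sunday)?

29

Jul 2, 1971 is a Friday.
The range spans 100 days (inclusive of both endpoints).
100 = 7 × 14 + 2, so there are 14 full weeks plus 2 extra days.
Each full week contributes 2 weekend days (Sat, Sun): 14 × 2 = 28.
The 2 extra days are Friday, Saturday — 1 of them qualifies.
Total: 28 + 1 = 29.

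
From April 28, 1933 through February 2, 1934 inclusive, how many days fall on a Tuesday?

40 Tuesdays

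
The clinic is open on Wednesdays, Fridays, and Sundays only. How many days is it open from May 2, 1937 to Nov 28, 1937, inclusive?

91

May 2, 1937 is a Sunday.
That's 211 days from start to end, counting both.
211 = 7 × 30 + 1, so there are 30 full weeks plus 1 extra day.
Each full week contributes 3 days from the set (Wed, Fri, Sun): 30 × 3 = 90.
The 1 extra day is Sunday — 1 of them qualifies.
Total: 90 + 1 = 91.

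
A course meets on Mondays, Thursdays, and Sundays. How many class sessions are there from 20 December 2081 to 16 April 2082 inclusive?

51

20 December 2081 is a Saturday.
The range spans 118 days (inclusive of both endpoints).
118 = 7 × 16 + 6, so there are 16 full weeks plus 6 extra days.
Each full week contributes 3 days from the set (Mon, Thu, Sun): 16 × 3 = 48.
The 6 extra days are Sat, Sun, Mon, Tue, Wed, Thu — 3 of them qualify.
Total: 48 + 3 = 51.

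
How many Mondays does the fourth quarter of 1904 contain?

13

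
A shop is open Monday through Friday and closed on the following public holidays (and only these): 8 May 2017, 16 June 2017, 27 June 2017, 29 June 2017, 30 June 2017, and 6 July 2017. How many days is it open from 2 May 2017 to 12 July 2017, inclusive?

46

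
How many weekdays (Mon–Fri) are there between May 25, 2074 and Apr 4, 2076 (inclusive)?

May 25, 2074 is a Friday.
From May 25, 2074 to Apr 4, 2076 is 681 days inclusive.
681 = 7 × 97 + 2, so there are 97 full weeks plus 2 extra days.
Each full week contributes 5 weekdays (Mon–Fri): 97 × 5 = 485.
The 2 extra days are Friday, Saturday — 1 of them qualifies.
Total: 485 + 1 = 486.

486 weekdays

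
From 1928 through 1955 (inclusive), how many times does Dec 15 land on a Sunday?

4

Day of week of December 15 in each year:
1928: Sat, 1929: Sun ✓, 1930: Mon, 1931: Tue, 1932: Thu, 1933: Fri, 1934: Sat, 1935: Sun ✓, 1936: Tue, 1937: Wed, 1938: Thu, 1939: Fri, 1940: Sun ✓, 1941: Mon, 1942: Tue, 1943: Wed, 1944: Fri, 1945: Sat, 1946: Sun ✓, 1947: Mon, 1948: Wed, 1949: Thu, 1950: Fri, 1951: Sat, 1952: Mon, 1953: Tue, 1954: Wed, 1955: Thu
Sundays: 1929, 1935, 1940, 1946.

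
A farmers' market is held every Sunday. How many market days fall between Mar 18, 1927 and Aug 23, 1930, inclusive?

Mar 18, 1927 is a Friday.
The range spans 1255 days (inclusive of both endpoints).
1255 = 7 × 179 + 2, so there are 179 full weeks plus 2 extra days.
Each full week contributes one Sunday: 179 so far.
The 2 extra days are Friday, Saturday — none qualify.
Total: 179 + 0 = 179.

179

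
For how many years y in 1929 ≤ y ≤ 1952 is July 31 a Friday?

3

Day of week of July 31 in each year:
1929: Wed, 1930: Thu, 1931: Fri ✓, 1932: Sun, 1933: Mon, 1934: Tue, 1935: Wed, 1936: Fri ✓, 1937: Sat, 1938: Sun, 1939: Mon, 1940: Wed, 1941: Thu, 1942: Fri ✓, 1943: Sat, 1944: Mon, 1945: Tue, 1946: Wed, 1947: Thu, 1948: Sat, 1949: Sun, 1950: Mon, 1951: Tue, 1952: Thu
Fridays: 1931, 1936, 1942.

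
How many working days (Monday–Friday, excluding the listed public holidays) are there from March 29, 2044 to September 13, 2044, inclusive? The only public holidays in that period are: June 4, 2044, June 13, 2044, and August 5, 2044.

119

March 29, 2044 is a Tuesday.
That's 169 days from start to end, counting both.
169 = 7 × 24 + 1, so there are 24 full weeks plus 1 extra day.
Each full week contributes 5 weekdays (Mon–Fri): 24 × 5 = 120.
The 1 extra day is Tuesday — 1 of them qualifies.
Total: 120 + 1 = 121.
Holidays: June 4, 2044 (Sat); June 13, 2044 (Mon); August 5, 2044 (Fri).
2 of the 3 holidays fall on weekdays; the rest are weekends and were already excluded.
Business days: 121 − 2 = 119.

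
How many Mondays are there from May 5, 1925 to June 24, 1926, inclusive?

May 5, 1925 is a Tuesday.
The range spans 416 days (inclusive of both endpoints).
416 = 7 × 59 + 3, so there are 59 full weeks plus 3 extra days.
Each full week contributes one Monday: 59 so far.
The 3 extra days are Tue, Wed, Thu — none qualify.
Total: 59 + 0 = 59.

59 Mondays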